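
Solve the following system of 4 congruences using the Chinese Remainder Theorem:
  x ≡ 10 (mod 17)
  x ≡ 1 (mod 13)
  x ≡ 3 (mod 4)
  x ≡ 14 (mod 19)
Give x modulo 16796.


Product of moduli M = 17 · 13 · 4 · 19 = 16796.
Merge one congruence at a time:
  Start: x ≡ 10 (mod 17).
  Combine with x ≡ 1 (mod 13); new modulus lcm = 221.
    Write x = 10 + 17·t and substitute into x ≡ 1 (mod 13): 17·t ≡ 1 − 10 = -9 (mod 13).
    Reduce coefficients mod 13: 4·t ≡ 4 (mod 13).
    The inverse of 4 mod 13 is 10 (since 4·10 = 40 = 3·13 + 1), so t ≡ 10·4 = 40 ≡ 1 (mod 13).
    Then x = 10 + 17·1 = 27, valid modulo lcm(17, 13) = 221: x ≡ 27 (mod 221).
  Combine with x ≡ 3 (mod 4); new modulus lcm = 884.
    Write x = 27 + 221·t and substitute into x ≡ 3 (mod 4): 221·t ≡ 3 − 27 = -24 (mod 4).
    Reduce coefficients mod 4: 1·t ≡ 0 (mod 4).
    So t ≡ 0 (mod 4).
    Then x = 27 + 221·0 = 27, valid modulo lcm(221, 4) = 884: x ≡ 27 (mod 884).
  Combine with x ≡ 14 (mod 19); new modulus lcm = 16796.
    Write x = 27 + 884·t and substitute into x ≡ 14 (mod 19): 884·t ≡ 14 − 27 = -13 (mod 19).
    Reduce coefficients mod 19: 10·t ≡ 6 (mod 19).
    The inverse of 10 mod 19 is 2 (since 10·2 = 20 = 1·19 + 1), so t ≡ 2·6 = 12 ≡ 12 (mod 19).
    Then x = 27 + 884·12 = 10635, valid modulo lcm(884, 19) = 16796: x ≡ 10635 (mod 16796).
Verify against each original: 10635 mod 17 = 10, 10635 mod 13 = 1, 10635 mod 4 = 3, 10635 mod 19 = 14.

x ≡ 10635 (mod 16796).


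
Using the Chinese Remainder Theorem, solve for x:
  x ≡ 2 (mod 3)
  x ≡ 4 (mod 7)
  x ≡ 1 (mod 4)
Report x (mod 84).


Moduli 3, 7, 4 are pairwise coprime; by CRT there is a unique solution modulo M = 3 · 7 · 4 = 84.
Solve pairwise, accumulating the modulus:
  Start with x ≡ 2 (mod 3).
  Combine with x ≡ 4 (mod 7): since gcd(3, 7) = 1, we get a unique residue mod 21.
    Write x = 2 + 3·t and substitute into x ≡ 4 (mod 7): 3·t ≡ 4 − 2 = 2 (mod 7).
    The inverse of 3 mod 7 is 5 (since 3·5 = 15 = 2·7 + 1), so t ≡ 5·2 = 10 ≡ 3 (mod 7).
    Then x = 2 + 3·3 = 11, valid modulo lcm(3, 7) = 21: x ≡ 11 (mod 21).
  Combine with x ≡ 1 (mod 4): since gcd(21, 4) = 1, we get a unique residue mod 84.
    Write x = 11 + 21·t and substitute into x ≡ 1 (mod 4): 21·t ≡ 1 − 11 = -10 (mod 4).
    Reduce coefficients mod 4: 1·t ≡ 2 (mod 4).
    So t ≡ 2 (mod 4).
    Then x = 11 + 21·2 = 53, valid modulo lcm(21, 4) = 84: x ≡ 53 (mod 84).
Verify: 53 mod 3 = 2 ✓, 53 mod 7 = 4 ✓, 53 mod 4 = 1 ✓.

x ≡ 53 (mod 84).


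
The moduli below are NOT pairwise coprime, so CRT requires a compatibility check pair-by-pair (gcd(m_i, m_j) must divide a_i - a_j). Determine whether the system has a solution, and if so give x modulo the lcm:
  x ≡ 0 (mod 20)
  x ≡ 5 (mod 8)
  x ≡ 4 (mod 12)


Moduli 20, 8, 12 are not pairwise coprime, so CRT works modulo lcm(m_i) when all pairwise compatibility conditions hold.
Pairwise compatibility: gcd(m_i, m_j) must divide a_i - a_j for every pair.
Merge one congruence at a time:
  Start: x ≡ 0 (mod 20).
  Combine with x ≡ 5 (mod 8): gcd(20, 8) = 4, and 5 - 0 = 5 is NOT divisible by 4.
    ⇒ system is inconsistent (no integer solution).

No solution (the system is inconsistent).


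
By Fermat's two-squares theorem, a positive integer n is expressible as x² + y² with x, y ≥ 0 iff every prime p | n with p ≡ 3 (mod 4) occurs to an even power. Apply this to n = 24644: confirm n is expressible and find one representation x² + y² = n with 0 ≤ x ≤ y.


Step 1: Factor n = 24644 = 2^2 · 61 · 101.
Step 2: Check the mod-4 condition on each prime factor: 2 = 2 (special); 61 ≡ 1 (mod 4), exponent 1; 101 ≡ 1 (mod 4), exponent 1.
All primes ≡ 3 (mod 4) appear to even exponent (or don't appear), so by the two-squares theorem n IS expressible as a sum of two squares.
Step 3: Build a representation. Group n = k² · m with k = 2 and m = 61 · 101 = 6161 (a product of primes ≡ 1 (mod 4)); a representation of m scales to one of n via (k·x)² + (k·y)² = k²(x² + y²). Each prime p ≡ 1 (mod 4) is itself a sum of two squares; find a² by testing p − a² for a perfect square:
  61: 61 − 1² = 60, 61 − 2² = 57, 61 − 3² = 52, 61 − 4² = 45, 61 − 5² = 36 = 6² ⇒ 61 = 5² + 6².
  101: 101 − 1² = 100 = 10² ⇒ 101 = 1² + 10².
  Combine using the Brahmagupta–Fibonacci identity (a² + b²)(c² + d²) = (ac − bd)² + (ad + bc)² = (ac + bd)² + (ad − bc)²:
  61 · 101 = 6161: from (5² + 6²)(1² + 10²), take (5·1 − 6·10, 5·10 + 6·1) = (5 − 60, 50 + 6) = (-55, 56); dropping signs (only squares matter) gives (55, 56); check 55² + 56² = 3025 + 3136 = 6161 ✓.
  Scale by k = 2: (2·55, 2·56) = (110, 112).
Step 4: Order so x ≤ y and verify: 110² + 112² = 12100 + 12544 = 24644 = n. ✓

n = 24644 = 110² + 112² (one valid representation with x ≤ y).


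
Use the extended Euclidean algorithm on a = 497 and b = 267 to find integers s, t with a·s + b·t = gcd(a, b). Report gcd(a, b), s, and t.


Euclidean algorithm on (497, 267) — divide until remainder is 0:
  497 = 1 · 267 + 230
  267 = 1 · 230 + 37
  230 = 6 · 37 + 8
  37 = 4 · 8 + 5
  8 = 1 · 5 + 3
  5 = 1 · 3 + 2
  3 = 1 · 2 + 1
  2 = 2 · 1 + 0
gcd(497, 267) = 1.
Track Bezout coefficients alongside the remainders: start with r₀ = 497 = a·1 + b·0 (s = 1, t = 0) and r₁ = 267 = a·0 + b·1 (s = 0, t = 1); each new remainder r_{k+1} = r_{k-1} − q_k·r_k inherits s_{k+1} = s_{k-1} − q_k·s_k, t_{k+1} = t_{k-1} − q_k·t_k, so r_k = a·s_k + b·t_k at every step:
  q = 1: r = 230, s = 1 − 1·0 = 1, t = 0 − 1·1 = -1  (check: 497·1 + 267·(-1) = 230)
  q = 1: r = 37, s = 0 − 1·1 = -1, t = 1 − 1·(-1) = 2  (check: 497·(-1) + 267·2 = 37)
  q = 6: r = 8, s = 1 − 6·(-1) = 7, t = -1 − 6·2 = -13  (check: 497·7 + 267·(-13) = 8)
  q = 4: r = 5, s = -1 − 4·7 = -29, t = 2 − 4·(-13) = 54  (check: 497·(-29) + 267·54 = 5)
  q = 1: r = 3, s = 7 − 1·(-29) = 36, t = -13 − 1·54 = -67  (check: 497·36 + 267·(-67) = 3)
  q = 1: r = 2, s = -29 − 1·36 = -65, t = 54 − 1·(-67) = 121  (check: 497·(-65) + 267·121 = 2)
  q = 1: r = 1, s = 36 − 1·(-65) = 101, t = -67 − 1·121 = -188  (check: 497·101 + 267·(-188) = 1)
The row with r = 1 (the gcd) gives the Bezout coefficients s = 101, t = -188.
Result: 497 · (101) + 267 · (-188) = 1.

gcd(497, 267) = 1; s = 101, t = -188 (check: 497·101 + 267·(-188) = 1).


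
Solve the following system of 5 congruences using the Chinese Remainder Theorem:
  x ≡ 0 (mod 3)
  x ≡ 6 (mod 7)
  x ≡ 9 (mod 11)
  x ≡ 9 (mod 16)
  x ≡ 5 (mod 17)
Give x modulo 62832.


Product of moduli M = 3 · 7 · 11 · 16 · 17 = 62832.
Merge one congruence at a time:
  Start: x ≡ 0 (mod 3).
  Combine with x ≡ 6 (mod 7); new modulus lcm = 21.
    Write x = 0 + 3·t and substitute into x ≡ 6 (mod 7): 3·t ≡ 6 − 0 = 6 (mod 7).
    The inverse of 3 mod 7 is 5 (since 3·5 = 15 = 2·7 + 1), so t ≡ 5·6 = 30 ≡ 2 (mod 7).
    Then x = 0 + 3·2 = 6, valid modulo lcm(3, 7) = 21: x ≡ 6 (mod 21).
  Combine with x ≡ 9 (mod 11); new modulus lcm = 231.
    Write x = 6 + 21·t and substitute into x ≡ 9 (mod 11): 21·t ≡ 9 − 6 = 3 (mod 11).
    Reduce coefficients mod 11: 10·t ≡ 3 (mod 11).
    The inverse of 10 mod 11 is 10 (since 10·10 = 100 = 9·11 + 1), so t ≡ 10·3 = 30 ≡ 8 (mod 11).
    Then x = 6 + 21·8 = 174, valid modulo lcm(21, 11) = 231: x ≡ 174 (mod 231).
  Combine with x ≡ 9 (mod 16); new modulus lcm = 3696.
    Write x = 174 + 231·t and substitute into x ≡ 9 (mod 16): 231·t ≡ 9 − 174 = -165 (mod 16).
    Reduce coefficients mod 16: 7·t ≡ 11 (mod 16).
    The inverse of 7 mod 16 is 7 (since 7·7 = 49 = 3·16 + 1), so t ≡ 7·11 = 77 ≡ 13 (mod 16).
    Then x = 174 + 231·13 = 3177, valid modulo lcm(231, 16) = 3696: x ≡ 3177 (mod 3696).
  Combine with x ≡ 5 (mod 17); new modulus lcm = 62832.
    Write x = 3177 + 3696·t and substitute into x ≡ 5 (mod 17): 3696·t ≡ 5 − 3177 = -3172 (mod 17).
    Reduce coefficients mod 17: 7·t ≡ 7 (mod 17).
    The inverse of 7 mod 17 is 5 (since 7·5 = 35 = 2·17 + 1), so t ≡ 5·7 = 35 ≡ 1 (mod 17).
    Then x = 3177 + 3696·1 = 6873, valid modulo lcm(3696, 17) = 62832: x ≡ 6873 (mod 62832).
Verify against each original: 6873 mod 3 = 0, 6873 mod 7 = 6, 6873 mod 11 = 9, 6873 mod 16 = 9, 6873 mod 17 = 5.

x ≡ 6873 (mod 62832).


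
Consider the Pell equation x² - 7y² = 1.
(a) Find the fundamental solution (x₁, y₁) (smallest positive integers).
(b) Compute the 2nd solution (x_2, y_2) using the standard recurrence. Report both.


Step 1: Find the fundamental solution (x₁, y₁) of x² - 7y² = 1.
  Expand √7 as a continued fraction. a₀ = ⌊√7⌋ = 2; iterate m_{k+1} = d_k·a_k − m_k, d_{k+1} = (7 − m_{k+1}²)/d_k, a_{k+1} = ⌊(a₀ + m_{k+1})/d_{k+1}⌋ (starting m₀ = 0, d₀ = 1), with convergents p_k = a_k·p_{k-1} + p_{k-2}, q_k = a_k·q_{k-1} + q_{k-2} (p₋₁ = 1, q₋₁ = 0):
  k = 0: a₀ = 2; p₀/q₀ = 2/1; p₀² − 7·q₀² = 4 − 7 = -3.
  k = 1: m = 2, d = 3, a = ⌊(2 + 2)/3⌋ = 1; p/q = (1·2 + 1)/(1·1 + 0) = 3/1; p² − 7·q² = 9 − 7 = 2.
  k = 2: m = 1, d = 2, a = ⌊(2 + 1)/2⌋ = 1; p/q = (1·3 + 2)/(1·1 + 1) = 5/2; p² − 7·q² = 25 − 28 = -3.
  k = 3: m = 1, d = 3, a = ⌊(2 + 1)/3⌋ = 1; p/q = (1·5 + 3)/(1·2 + 1) = 8/3; p² − 7·q² = 64 − 63 = 1.
  The first convergent with p² − 7·q² = 1 gives the fundamental solution (x₁, y₁) = (8, 3).
Step 2: Apply the recurrence (x_{n+1}, y_{n+1}) = (x₁x_n + 7y₁y_n, x₁y_n + y₁x_n) repeatedly.
  From (x_1, y_1) = (8, 3): x_2 = 8·8 + 7·3·3 = 127; y_2 = 8·3 + 3·8 = 48.
Step 3: Verify x_2² - 7·y_2² = 16129 - 16128 = 1 (should be 1). ✓

(x_1, y_1) = (8, 3); (x_2, y_2) = (127, 48).


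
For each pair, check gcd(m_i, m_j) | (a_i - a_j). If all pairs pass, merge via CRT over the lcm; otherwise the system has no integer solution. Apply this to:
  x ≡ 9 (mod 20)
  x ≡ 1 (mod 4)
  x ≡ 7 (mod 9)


Moduli 20, 4, 9 are not pairwise coprime, so CRT works modulo lcm(m_i) when all pairwise compatibility conditions hold.
Pairwise compatibility: gcd(m_i, m_j) must divide a_i - a_j for every pair.
Merge one congruence at a time:
  Start: x ≡ 9 (mod 20).
  Combine with x ≡ 1 (mod 4): gcd(20, 4) = 4; 1 - 9 = -8, which IS divisible by 4, so compatible.
    Write x = 9 + 20·t and substitute into x ≡ 1 (mod 4): 20·t ≡ 1 − 9 = -8 (mod 4).
    Divide the congruence (and modulus) by g = 4: 5·t ≡ -2 (mod 1).
    Modulo 1 every t works; take t = 0.
    Then x = 9 + 20·0 = 9, valid modulo lcm(20, 4) = 20: x ≡ 9 (mod 20).
  Combine with x ≡ 7 (mod 9): gcd(20, 9) = 1; 7 - 9 = -2, which IS divisible by 1, so compatible.
    Write x = 9 + 20·t and substitute into x ≡ 7 (mod 9): 20·t ≡ 7 − 9 = -2 (mod 9).
    Reduce coefficients mod 9: 2·t ≡ 7 (mod 9).
    The inverse of 2 mod 9 is 5 (since 2·5 = 10 = 1·9 + 1), so t ≡ 5·7 = 35 ≡ 8 (mod 9).
    Then x = 9 + 20·8 = 169, valid modulo lcm(20, 9) = 180: x ≡ 169 (mod 180).
Verify: 169 mod 20 = 9, 169 mod 4 = 1, 169 mod 9 = 7.

x ≡ 169 (mod 180).


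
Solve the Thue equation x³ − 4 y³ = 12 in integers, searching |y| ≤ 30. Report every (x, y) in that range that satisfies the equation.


The equation is x³ - 4y³ = 12. For fixed y, x³ = 4·y³ + 12, so a solution requires the RHS to be a perfect cube.
Strategy: iterate y from -30 to 30, compute RHS = 4·y³ + 12, and check whether it is a (positive or negative) perfect cube.
Check small values of y:
  y = 0: RHS = 12 is not a perfect cube.
  y = 1: RHS = 16 is not a perfect cube.
  y = -1: RHS = 8 = (2)³ ⇒ x = 2 works.
  y = 2: RHS = 44 is not a perfect cube.
  y = -2: RHS = -20 is not a perfect cube.
  y = 3: RHS = 120 is not a perfect cube.
  y = -3: RHS = -96 is not a perfect cube.
Continuing, at y = 5: RHS = 512 = (8)³ ⇒ x = 8 works.
Searching the remaining y in |y| ≤ 30 finds no further solutions.
Collected solutions: (2, -1), (8, 5).

Solutions (with |y| ≤ 30): (2, -1), (8, 5).


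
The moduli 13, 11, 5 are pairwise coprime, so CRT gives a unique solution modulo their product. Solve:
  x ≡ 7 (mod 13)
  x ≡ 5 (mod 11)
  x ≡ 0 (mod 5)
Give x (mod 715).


Moduli 13, 11, 5 are pairwise coprime; by CRT there is a unique solution modulo M = 13 · 11 · 5 = 715.
Solve pairwise, accumulating the modulus:
  Start with x ≡ 7 (mod 13).
  Combine with x ≡ 5 (mod 11): since gcd(13, 11) = 1, we get a unique residue mod 143.
    Write x = 7 + 13·t and substitute into x ≡ 5 (mod 11): 13·t ≡ 5 − 7 = -2 (mod 11).
    Reduce coefficients mod 11: 2·t ≡ 9 (mod 11).
    The inverse of 2 mod 11 is 6 (since 2·6 = 12 = 1·11 + 1), so t ≡ 6·9 = 54 ≡ 10 (mod 11).
    Then x = 7 + 13·10 = 137, valid modulo lcm(13, 11) = 143: x ≡ 137 (mod 143).
  Combine with x ≡ 0 (mod 5): since gcd(143, 5) = 1, we get a unique residue mod 715.
    Write x = 137 + 143·t and substitute into x ≡ 0 (mod 5): 143·t ≡ 0 − 137 = -137 (mod 5).
    Reduce coefficients mod 5: 3·t ≡ 3 (mod 5).
    The inverse of 3 mod 5 is 2 (since 3·2 = 6 = 1·5 + 1), so t ≡ 2·3 = 6 ≡ 1 (mod 5).
    Then x = 137 + 143·1 = 280, valid modulo lcm(143, 5) = 715: x ≡ 280 (mod 715).
Verify: 280 mod 13 = 7 ✓, 280 mod 11 = 5 ✓, 280 mod 5 = 0 ✓.

x ≡ 280 (mod 715).


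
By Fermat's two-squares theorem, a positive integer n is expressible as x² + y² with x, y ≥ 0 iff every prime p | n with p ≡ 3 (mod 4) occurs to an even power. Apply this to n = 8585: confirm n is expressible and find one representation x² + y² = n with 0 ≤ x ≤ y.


Step 1: Factor n = 8585 = 5 · 17 · 101.
Step 2: Check the mod-4 condition on each prime factor: 5 ≡ 1 (mod 4), exponent 1; 17 ≡ 1 (mod 4), exponent 1; 101 ≡ 1 (mod 4), exponent 1.
All primes ≡ 3 (mod 4) appear to even exponent (or don't appear), so by the two-squares theorem n IS expressible as a sum of two squares.
Step 3: Build a representation. Here n = 5 · 17 · 101 is a product of primes ≡ 1 (mod 4). Each prime p ≡ 1 (mod 4) is itself a sum of two squares; find a² by testing p − a² for a perfect square:
  5: 5 − 1² = 4 = 2² ⇒ 5 = 1² + 2².
  17: 17 − 1² = 16 = 4² ⇒ 17 = 1² + 4².
  101: 101 − 1² = 100 = 10² ⇒ 101 = 1² + 10².
  Combine using the Brahmagupta–Fibonacci identity (a² + b²)(c² + d²) = (ac − bd)² + (ad + bc)² = (ac + bd)² + (ad − bc)²:
  5 · 17 = 85: from (1² + 2²)(1² + 4²), take (1·1 − 2·4, 1·4 + 2·1) = (1 − 8, 4 + 2) = (-7, 6); dropping signs (only squares matter) gives (7, 6); check 7² + 6² = 49 + 36 = 85 ✓.
  85 · 101 = 8585: from (7² + 6²)(1² + 10²), take (7·1 − 6·10, 7·10 + 6·1) = (7 − 60, 70 + 6) = (-53, 76); dropping signs (only squares matter) gives (53, 76); check 53² + 76² = 2809 + 5776 = 8585 ✓.
Step 4: Order so x ≤ y and verify: 53² + 76² = 2809 + 5776 = 8585 = n. ✓

n = 8585 = 53² + 76² (one valid representation with x ≤ y).


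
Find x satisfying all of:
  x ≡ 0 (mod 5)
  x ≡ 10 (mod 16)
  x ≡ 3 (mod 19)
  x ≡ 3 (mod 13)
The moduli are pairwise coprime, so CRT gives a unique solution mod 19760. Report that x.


Product of moduli M = 5 · 16 · 19 · 13 = 19760.
Merge one congruence at a time:
  Start: x ≡ 0 (mod 5).
  Combine with x ≡ 10 (mod 16); new modulus lcm = 80.
    Write x = 0 + 5·t and substitute into x ≡ 10 (mod 16): 5·t ≡ 10 − 0 = 10 (mod 16).
    The inverse of 5 mod 16 is 13 (since 5·13 = 65 = 4·16 + 1), so t ≡ 13·10 = 130 ≡ 2 (mod 16).
    Then x = 0 + 5·2 = 10, valid modulo lcm(5, 16) = 80: x ≡ 10 (mod 80).
  Combine with x ≡ 3 (mod 19); new modulus lcm = 1520.
    Write x = 10 + 80·t and substitute into x ≡ 3 (mod 19): 80·t ≡ 3 − 10 = -7 (mod 19).
    Reduce coefficients mod 19: 4·t ≡ 12 (mod 19).
    The inverse of 4 mod 19 is 5 (since 4·5 = 20 = 1·19 + 1), so t ≡ 5·12 = 60 ≡ 3 (mod 19).
    Then x = 10 + 80·3 = 250, valid modulo lcm(80, 19) = 1520: x ≡ 250 (mod 1520).
  Combine with x ≡ 3 (mod 13); new modulus lcm = 19760.
    Write x = 250 + 1520·t and substitute into x ≡ 3 (mod 13): 1520·t ≡ 3 − 250 = -247 (mod 13).
    Reduce coefficients mod 13: 12·t ≡ 0 (mod 13).
    The inverse of 12 mod 13 is 12 (since 12·12 = 144 = 11·13 + 1), so t ≡ 12·0 = 0 ≡ 0 (mod 13).
    Then x = 250 + 1520·0 = 250, valid modulo lcm(1520, 13) = 19760: x ≡ 250 (mod 19760).
Verify against each original: 250 mod 5 = 0, 250 mod 16 = 10, 250 mod 19 = 3, 250 mod 13 = 3.

x ≡ 250 (mod 19760).


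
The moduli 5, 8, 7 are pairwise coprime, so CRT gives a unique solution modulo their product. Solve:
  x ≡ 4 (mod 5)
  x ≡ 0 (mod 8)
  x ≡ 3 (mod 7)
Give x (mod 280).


Moduli 5, 8, 7 are pairwise coprime; by CRT there is a unique solution modulo M = 5 · 8 · 7 = 280.
Solve pairwise, accumulating the modulus:
  Start with x ≡ 4 (mod 5).
  Combine with x ≡ 0 (mod 8): since gcd(5, 8) = 1, we get a unique residue mod 40.
    Write x = 4 + 5·t and substitute into x ≡ 0 (mod 8): 5·t ≡ 0 − 4 = -4 (mod 8).
    Reduce coefficients mod 8: 5·t ≡ 4 (mod 8).
    The inverse of 5 mod 8 is 5 (since 5·5 = 25 = 3·8 + 1), so t ≡ 5·4 = 20 ≡ 4 (mod 8).
    Then x = 4 + 5·4 = 24, valid modulo lcm(5, 8) = 40: x ≡ 24 (mod 40).
  Combine with x ≡ 3 (mod 7): since gcd(40, 7) = 1, we get a unique residue mod 280.
    Write x = 24 + 40·t and substitute into x ≡ 3 (mod 7): 40·t ≡ 3 − 24 = -21 (mod 7).
    Reduce coefficients mod 7: 5·t ≡ 0 (mod 7).
    The inverse of 5 mod 7 is 3 (since 5·3 = 15 = 2·7 + 1), so t ≡ 3·0 = 0 ≡ 0 (mod 7).
    Then x = 24 + 40·0 = 24, valid modulo lcm(40, 7) = 280: x ≡ 24 (mod 280).
Verify: 24 mod 5 = 4 ✓, 24 mod 8 = 0 ✓, 24 mod 7 = 3 ✓.

x ≡ 24 (mod 280).


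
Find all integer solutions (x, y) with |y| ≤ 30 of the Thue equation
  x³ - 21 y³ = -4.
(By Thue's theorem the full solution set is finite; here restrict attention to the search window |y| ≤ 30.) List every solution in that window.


The equation is x³ - 21y³ = -4. For fixed y, x³ = 21·y³ − 4, so a solution requires the RHS to be a perfect cube.
Strategy: iterate y from -30 to 30, compute RHS = 21·y³ − 4, and check whether it is a (positive or negative) perfect cube.
Check small values of y:
  y = 0: RHS = -4 is not a perfect cube.
  y = 1: RHS = 17 is not a perfect cube.
  y = -1: RHS = -25 is not a perfect cube.
  y = 2: RHS = 164 is not a perfect cube.
  y = -2: RHS = -172 is not a perfect cube.
  y = 3: RHS = 563 is not a perfect cube.
  y = -3: RHS = -571 is not a perfect cube.
Continuing the search up to |y| = 30 finds no solutions either.
No (x, y) in the scanned range satisfies the equation.

No integer solutions with |y| ≤ 30.


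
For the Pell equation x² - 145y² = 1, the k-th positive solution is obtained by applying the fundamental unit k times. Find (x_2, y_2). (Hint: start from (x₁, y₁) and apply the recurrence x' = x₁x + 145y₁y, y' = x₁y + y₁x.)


Step 1: Find the fundamental solution (x₁, y₁) of x² - 145y² = 1.
  Expand √145 as a continued fraction. a₀ = ⌊√145⌋ = 12; iterate m_{k+1} = d_k·a_k − m_k, d_{k+1} = (145 − m_{k+1}²)/d_k, a_{k+1} = ⌊(a₀ + m_{k+1})/d_{k+1}⌋ (starting m₀ = 0, d₀ = 1), with convergents p_k = a_k·p_{k-1} + p_{k-2}, q_k = a_k·q_{k-1} + q_{k-2} (p₋₁ = 1, q₋₁ = 0):
  k = 0: a₀ = 12; p₀/q₀ = 12/1; p₀² − 145·q₀² = 144 − 145 = -1.
  k = 1: m = 12, d = 1, a = ⌊(12 + 12)/1⌋ = 24; p/q = (24·12 + 1)/(24·1 + 0) = 289/24; p² − 145·q² = 83521 − 83520 = 1.
  The first convergent with p² − 145·q² = 1 gives the fundamental solution (x₁, y₁) = (289, 24).
Step 2: Apply the recurrence (x_{n+1}, y_{n+1}) = (x₁x_n + 145y₁y_n, x₁y_n + y₁x_n) repeatedly.
  From (x_1, y_1) = (289, 24): x_2 = 289·289 + 145·24·24 = 167041; y_2 = 289·24 + 24·289 = 13872.
Step 3: Verify x_2² - 145·y_2² = 27902695681 - 27902695680 = 1 (should be 1). ✓

(x_1, y_1) = (289, 24); (x_2, y_2) = (167041, 13872).


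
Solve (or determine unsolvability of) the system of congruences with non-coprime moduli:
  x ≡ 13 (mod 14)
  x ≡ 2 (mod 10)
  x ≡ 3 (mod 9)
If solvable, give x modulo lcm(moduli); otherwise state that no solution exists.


Moduli 14, 10, 9 are not pairwise coprime, so CRT works modulo lcm(m_i) when all pairwise compatibility conditions hold.
Pairwise compatibility: gcd(m_i, m_j) must divide a_i - a_j for every pair.
Merge one congruence at a time:
  Start: x ≡ 13 (mod 14).
  Combine with x ≡ 2 (mod 10): gcd(14, 10) = 2, and 2 - 13 = -11 is NOT divisible by 2.
    ⇒ system is inconsistent (no integer solution).

No solution (the system is inconsistent).


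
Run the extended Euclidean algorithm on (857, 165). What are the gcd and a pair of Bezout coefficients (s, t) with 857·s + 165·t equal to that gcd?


Euclidean algorithm on (857, 165) — divide until remainder is 0:
  857 = 5 · 165 + 32
  165 = 5 · 32 + 5
  32 = 6 · 5 + 2
  5 = 2 · 2 + 1
  2 = 2 · 1 + 0
gcd(857, 165) = 1.
Track Bezout coefficients alongside the remainders: start with r₀ = 857 = a·1 + b·0 (s = 1, t = 0) and r₁ = 165 = a·0 + b·1 (s = 0, t = 1); each new remainder r_{k+1} = r_{k-1} − q_k·r_k inherits s_{k+1} = s_{k-1} − q_k·s_k, t_{k+1} = t_{k-1} − q_k·t_k, so r_k = a·s_k + b·t_k at every step:
  q = 5: r = 32, s = 1 − 5·0 = 1, t = 0 − 5·1 = -5  (check: 857·1 + 165·(-5) = 32)
  q = 5: r = 5, s = 0 − 5·1 = -5, t = 1 − 5·(-5) = 26  (check: 857·(-5) + 165·26 = 5)
  q = 6: r = 2, s = 1 − 6·(-5) = 31, t = -5 − 6·26 = -161  (check: 857·31 + 165·(-161) = 2)
  q = 2: r = 1, s = -5 − 2·31 = -67, t = 26 − 2·(-161) = 348  (check: 857·(-67) + 165·348 = 1)
The row with r = 1 (the gcd) gives the Bezout coefficients s = -67, t = 348.
Result: 857 · (-67) + 165 · (348) = 1.

gcd(857, 165) = 1; s = -67, t = 348 (check: 857·(-67) + 165·348 = 1).


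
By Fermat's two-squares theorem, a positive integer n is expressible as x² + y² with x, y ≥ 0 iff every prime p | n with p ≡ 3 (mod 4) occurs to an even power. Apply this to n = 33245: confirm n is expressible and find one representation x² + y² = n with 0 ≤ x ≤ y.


Step 1: Factor n = 33245 = 5 · 61 · 109.
Step 2: Check the mod-4 condition on each prime factor: 5 ≡ 1 (mod 4), exponent 1; 61 ≡ 1 (mod 4), exponent 1; 109 ≡ 1 (mod 4), exponent 1.
All primes ≡ 3 (mod 4) appear to even exponent (or don't appear), so by the two-squares theorem n IS expressible as a sum of two squares.
Step 3: Build a representation. Here n = 5 · 61 · 109 is a product of primes ≡ 1 (mod 4). Each prime p ≡ 1 (mod 4) is itself a sum of two squares; find a² by testing p − a² for a perfect square:
  5: 5 − 1² = 4 = 2² ⇒ 5 = 1² + 2².
  61: 61 − 1² = 60, 61 − 2² = 57, 61 − 3² = 52, 61 − 4² = 45, 61 − 5² = 36 = 6² ⇒ 61 = 5² + 6².
  109: 109 − 1² = 108, 109 − 2² = 105, 109 − 3² = 100 = 10² ⇒ 109 = 3² + 10².
  Combine using the Brahmagupta–Fibonacci identity (a² + b²)(c² + d²) = (ac − bd)² + (ad + bc)² = (ac + bd)² + (ad − bc)²:
  5 · 61 = 305: from (1² + 2²)(5² + 6²), take (1·5 − 2·6, 1·6 + 2·5) = (5 − 12, 6 + 10) = (-7, 16); dropping signs (only squares matter) gives (7, 16); check 7² + 16² = 49 + 256 = 305 ✓.
  305 · 109 = 33245: from (7² + 16²)(3² + 10²), take (7·3 − 16·10, 7·10 + 16·3) = (21 − 160, 70 + 48) = (-139, 118); dropping signs (only squares matter) gives (139, 118); check 139² + 118² = 19321 + 13924 = 33245 ✓.
Step 4: Order so x ≤ y and verify: 118² + 139² = 13924 + 19321 = 33245 = n. ✓

n = 33245 = 118² + 139² (one valid representation with x ≤ y).


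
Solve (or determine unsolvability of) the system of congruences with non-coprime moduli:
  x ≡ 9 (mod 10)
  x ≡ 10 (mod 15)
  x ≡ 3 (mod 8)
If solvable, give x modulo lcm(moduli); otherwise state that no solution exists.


Moduli 10, 15, 8 are not pairwise coprime, so CRT works modulo lcm(m_i) when all pairwise compatibility conditions hold.
Pairwise compatibility: gcd(m_i, m_j) must divide a_i - a_j for every pair.
Merge one congruence at a time:
  Start: x ≡ 9 (mod 10).
  Combine with x ≡ 10 (mod 15): gcd(10, 15) = 5, and 10 - 9 = 1 is NOT divisible by 5.
    ⇒ system is inconsistent (no integer solution).

No solution (the system is inconsistent).


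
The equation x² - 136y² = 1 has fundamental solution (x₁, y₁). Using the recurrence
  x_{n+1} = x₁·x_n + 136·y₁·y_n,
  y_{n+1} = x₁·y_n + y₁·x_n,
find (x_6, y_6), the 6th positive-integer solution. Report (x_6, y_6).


Step 1: Find the fundamental solution (x₁, y₁) of x² - 136y² = 1.
  Expand √136 as a continued fraction. a₀ = ⌊√136⌋ = 11; iterate m_{k+1} = d_k·a_k − m_k, d_{k+1} = (136 − m_{k+1}²)/d_k, a_{k+1} = ⌊(a₀ + m_{k+1})/d_{k+1}⌋ (starting m₀ = 0, d₀ = 1), with convergents p_k = a_k·p_{k-1} + p_{k-2}, q_k = a_k·q_{k-1} + q_{k-2} (p₋₁ = 1, q₋₁ = 0):
  k = 0: a₀ = 11; p₀/q₀ = 11/1; p₀² − 136·q₀² = 121 − 136 = -15.
  k = 1: m = 11, d = 15, a = ⌊(11 + 11)/15⌋ = 1; p/q = (1·11 + 1)/(1·1 + 0) = 12/1; p² − 136·q² = 144 − 136 = 8.
  k = 2: m = 4, d = 8, a = ⌊(11 + 4)/8⌋ = 1; p/q = (1·12 + 11)/(1·1 + 1) = 23/2; p² − 136·q² = 529 − 544 = -15.
  k = 3: m = 4, d = 15, a = ⌊(11 + 4)/15⌋ = 1; p/q = (1·23 + 12)/(1·2 + 1) = 35/3; p² − 136·q² = 1225 − 1224 = 1.
  The first convergent with p² − 136·q² = 1 gives the fundamental solution (x₁, y₁) = (35, 3).
Step 2: Apply the recurrence (x_{n+1}, y_{n+1}) = (x₁x_n + 136y₁y_n, x₁y_n + y₁x_n) repeatedly.
  From (x_1, y_1) = (35, 3): x_2 = 35·35 + 136·3·3 = 2449; y_2 = 35·3 + 3·35 = 210.
  From (x_2, y_2) = (2449, 210): x_3 = 35·2449 + 136·3·210 = 171395; y_3 = 35·210 + 3·2449 = 14697.
  From (x_3, y_3) = (171395, 14697): x_4 = 35·171395 + 136·3·14697 = 11995201; y_4 = 35·14697 + 3·171395 = 1028580.
  From (x_4, y_4) = (11995201, 1028580): x_5 = 35·11995201 + 136·3·1028580 = 839492675; y_5 = 35·1028580 + 3·11995201 = 71985903.
  From (x_5, y_5) = (839492675, 71985903): x_6 = 35·839492675 + 136·3·71985903 = 58752492049; y_6 = 35·71985903 + 3·839492675 = 5037984630.
Step 3: Verify x_6² - 136·y_6² = 3451855321967808218401 - 3451855321967808218400 = 1 (should be 1). ✓

(x_1, y_1) = (35, 3); (x_6, y_6) = (58752492049, 5037984630).


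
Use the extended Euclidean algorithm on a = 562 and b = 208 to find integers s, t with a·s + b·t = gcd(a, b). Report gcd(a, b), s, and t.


Euclidean algorithm on (562, 208) — divide until remainder is 0:
  562 = 2 · 208 + 146
  208 = 1 · 146 + 62
  146 = 2 · 62 + 22
  62 = 2 · 22 + 18
  22 = 1 · 18 + 4
  18 = 4 · 4 + 2
  4 = 2 · 2 + 0
gcd(562, 208) = 2.
Track Bezout coefficients alongside the remainders: start with r₀ = 562 = a·1 + b·0 (s = 1, t = 0) and r₁ = 208 = a·0 + b·1 (s = 0, t = 1); each new remainder r_{k+1} = r_{k-1} − q_k·r_k inherits s_{k+1} = s_{k-1} − q_k·s_k, t_{k+1} = t_{k-1} − q_k·t_k, so r_k = a·s_k + b·t_k at every step:
  q = 2: r = 146, s = 1 − 2·0 = 1, t = 0 − 2·1 = -2  (check: 562·1 + 208·(-2) = 146)
  q = 1: r = 62, s = 0 − 1·1 = -1, t = 1 − 1·(-2) = 3  (check: 562·(-1) + 208·3 = 62)
  q = 2: r = 22, s = 1 − 2·(-1) = 3, t = -2 − 2·3 = -8  (check: 562·3 + 208·(-8) = 22)
  q = 2: r = 18, s = -1 − 2·3 = -7, t = 3 − 2·(-8) = 19  (check: 562·(-7) + 208·19 = 18)
  q = 1: r = 4, s = 3 − 1·(-7) = 10, t = -8 − 1·19 = -27  (check: 562·10 + 208·(-27) = 4)
  q = 4: r = 2, s = -7 − 4·10 = -47, t = 19 − 4·(-27) = 127  (check: 562·(-47) + 208·127 = 2)
The row with r = 2 (the gcd) gives the Bezout coefficients s = -47, t = 127.
Result: 562 · (-47) + 208 · (127) = 2.

gcd(562, 208) = 2; s = -47, t = 127 (check: 562·(-47) + 208·127 = 2).


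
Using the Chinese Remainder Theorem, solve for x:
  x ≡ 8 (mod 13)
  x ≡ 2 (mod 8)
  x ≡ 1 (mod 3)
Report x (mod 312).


Moduli 13, 8, 3 are pairwise coprime; by CRT there is a unique solution modulo M = 13 · 8 · 3 = 312.
Solve pairwise, accumulating the modulus:
  Start with x ≡ 8 (mod 13).
  Combine with x ≡ 2 (mod 8): since gcd(13, 8) = 1, we get a unique residue mod 104.
    Write x = 8 + 13·t and substitute into x ≡ 2 (mod 8): 13·t ≡ 2 − 8 = -6 (mod 8).
    Reduce coefficients mod 8: 5·t ≡ 2 (mod 8).
    The inverse of 5 mod 8 is 5 (since 5·5 = 25 = 3·8 + 1), so t ≡ 5·2 = 10 ≡ 2 (mod 8).
    Then x = 8 + 13·2 = 34, valid modulo lcm(13, 8) = 104: x ≡ 34 (mod 104).
  Combine with x ≡ 1 (mod 3): since gcd(104, 3) = 1, we get a unique residue mod 312.
    Write x = 34 + 104·t and substitute into x ≡ 1 (mod 3): 104·t ≡ 1 − 34 = -33 (mod 3).
    Reduce coefficients mod 3: 2·t ≡ 0 (mod 3).
    The inverse of 2 mod 3 is 2 (since 2·2 = 4 = 1·3 + 1), so t ≡ 2·0 = 0 ≡ 0 (mod 3).
    Then x = 34 + 104·0 = 34, valid modulo lcm(104, 3) = 312: x ≡ 34 (mod 312).
Verify: 34 mod 13 = 8 ✓, 34 mod 8 = 2 ✓, 34 mod 3 = 1 ✓.

x ≡ 34 (mod 312).


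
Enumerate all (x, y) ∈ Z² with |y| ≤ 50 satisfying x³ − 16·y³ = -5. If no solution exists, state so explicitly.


The equation is x³ - 16y³ = -5. For fixed y, x³ = 16·y³ − 5, so a solution requires the RHS to be a perfect cube.
Strategy: iterate y from -50 to 50, compute RHS = 16·y³ − 5, and check whether it is a (positive or negative) perfect cube.
Check small values of y:
  y = 0: RHS = -5 is not a perfect cube.
  y = 1: RHS = 11 is not a perfect cube.
  y = -1: RHS = -21 is not a perfect cube.
  y = 2: RHS = 123 is not a perfect cube.
  y = -2: RHS = -133 is not a perfect cube.
  y = 3: RHS = 427 is not a perfect cube.
  y = -3: RHS = -437 is not a perfect cube.
Continuing the search up to |y| = 50 finds no solutions either.
No (x, y) in the scanned range satisfies the equation.

No integer solutions with |y| ≤ 50.


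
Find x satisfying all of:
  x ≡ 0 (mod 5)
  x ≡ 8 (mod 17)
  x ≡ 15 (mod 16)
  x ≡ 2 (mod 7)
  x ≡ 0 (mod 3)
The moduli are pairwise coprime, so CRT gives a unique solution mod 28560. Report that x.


Product of moduli M = 5 · 17 · 16 · 7 · 3 = 28560.
Merge one congruence at a time:
  Start: x ≡ 0 (mod 5).
  Combine with x ≡ 8 (mod 17); new modulus lcm = 85.
    Write x = 0 + 5·t and substitute into x ≡ 8 (mod 17): 5·t ≡ 8 − 0 = 8 (mod 17).
    The inverse of 5 mod 17 is 7 (since 5·7 = 35 = 2·17 + 1), so t ≡ 7·8 = 56 ≡ 5 (mod 17).
    Then x = 0 + 5·5 = 25, valid modulo lcm(5, 17) = 85: x ≡ 25 (mod 85).
  Combine with x ≡ 15 (mod 16); new modulus lcm = 1360.
    Write x = 25 + 85·t and substitute into x ≡ 15 (mod 16): 85·t ≡ 15 − 25 = -10 (mod 16).
    Reduce coefficients mod 16: 5·t ≡ 6 (mod 16).
    The inverse of 5 mod 16 is 13 (since 5·13 = 65 = 4·16 + 1), so t ≡ 13·6 = 78 ≡ 14 (mod 16).
    Then x = 25 + 85·14 = 1215, valid modulo lcm(85, 16) = 1360: x ≡ 1215 (mod 1360).
  Combine with x ≡ 2 (mod 7); new modulus lcm = 9520.
    Write x = 1215 + 1360·t and substitute into x ≡ 2 (mod 7): 1360·t ≡ 2 − 1215 = -1213 (mod 7).
    Reduce coefficients mod 7: 2·t ≡ 5 (mod 7).
    The inverse of 2 mod 7 is 4 (since 2·4 = 8 = 1·7 + 1), so t ≡ 4·5 = 20 ≡ 6 (mod 7).
    Then x = 1215 + 1360·6 = 9375, valid modulo lcm(1360, 7) = 9520: x ≡ 9375 (mod 9520).
  Combine with x ≡ 0 (mod 3); new modulus lcm = 28560.
    Write x = 9375 + 9520·t and substitute into x ≡ 0 (mod 3): 9520·t ≡ 0 − 9375 = -9375 (mod 3).
    Reduce coefficients mod 3: 1·t ≡ 0 (mod 3).
    So t ≡ 0 (mod 3).
    Then x = 9375 + 9520·0 = 9375, valid modulo lcm(9520, 3) = 28560: x ≡ 9375 (mod 28560).
Verify against each original: 9375 mod 5 = 0, 9375 mod 17 = 8, 9375 mod 16 = 15, 9375 mod 7 = 2, 9375 mod 3 = 0.

x ≡ 9375 (mod 28560).


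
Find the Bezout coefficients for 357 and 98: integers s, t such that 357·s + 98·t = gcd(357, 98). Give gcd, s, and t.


Euclidean algorithm on (357, 98) — divide until remainder is 0:
  357 = 3 · 98 + 63
  98 = 1 · 63 + 35
  63 = 1 · 35 + 28
  35 = 1 · 28 + 7
  28 = 4 · 7 + 0
gcd(357, 98) = 7.
Track Bezout coefficients alongside the remainders: start with r₀ = 357 = a·1 + b·0 (s = 1, t = 0) and r₁ = 98 = a·0 + b·1 (s = 0, t = 1); each new remainder r_{k+1} = r_{k-1} − q_k·r_k inherits s_{k+1} = s_{k-1} − q_k·s_k, t_{k+1} = t_{k-1} − q_k·t_k, so r_k = a·s_k + b·t_k at every step:
  q = 3: r = 63, s = 1 − 3·0 = 1, t = 0 − 3·1 = -3  (check: 357·1 + 98·(-3) = 63)
  q = 1: r = 35, s = 0 − 1·1 = -1, t = 1 − 1·(-3) = 4  (check: 357·(-1) + 98·4 = 35)
  q = 1: r = 28, s = 1 − 1·(-1) = 2, t = -3 − 1·4 = -7  (check: 357·2 + 98·(-7) = 28)
  q = 1: r = 7, s = -1 − 1·2 = -3, t = 4 − 1·(-7) = 11  (check: 357·(-3) + 98·11 = 7)
The row with r = 7 (the gcd) gives the Bezout coefficients s = -3, t = 11.
Result: 357 · (-3) + 98 · (11) = 7.

gcd(357, 98) = 7; s = -3, t = 11 (check: 357·(-3) + 98·11 = 7).


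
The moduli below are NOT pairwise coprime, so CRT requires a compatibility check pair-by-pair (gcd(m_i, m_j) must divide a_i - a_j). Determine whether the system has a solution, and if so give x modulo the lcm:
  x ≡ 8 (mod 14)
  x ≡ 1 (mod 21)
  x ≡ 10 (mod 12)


Moduli 14, 21, 12 are not pairwise coprime, so CRT works modulo lcm(m_i) when all pairwise compatibility conditions hold.
Pairwise compatibility: gcd(m_i, m_j) must divide a_i - a_j for every pair.
Merge one congruence at a time:
  Start: x ≡ 8 (mod 14).
  Combine with x ≡ 1 (mod 21): gcd(14, 21) = 7; 1 - 8 = -7, which IS divisible by 7, so compatible.
    Write x = 8 + 14·t and substitute into x ≡ 1 (mod 21): 14·t ≡ 1 − 8 = -7 (mod 21).
    Divide the congruence (and modulus) by g = 7: 2·t ≡ -1 (mod 3).
    Reduce coefficients mod 3: 2·t ≡ 2 (mod 3).
    The inverse of 2 mod 3 is 2 (since 2·2 = 4 = 1·3 + 1), so t ≡ 2·2 = 4 ≡ 1 (mod 3).
    Then x = 8 + 14·1 = 22, valid modulo lcm(14, 21) = 42: x ≡ 22 (mod 42).
  Combine with x ≡ 10 (mod 12): gcd(42, 12) = 6; 10 - 22 = -12, which IS divisible by 6, so compatible.
    Write x = 22 + 42·t and substitute into x ≡ 10 (mod 12): 42·t ≡ 10 − 22 = -12 (mod 12).
    Divide the congruence (and modulus) by g = 6: 7·t ≡ -2 (mod 2).
    Reduce coefficients mod 2: 1·t ≡ 0 (mod 2).
    So t ≡ 0 (mod 2).
    Then x = 22 + 42·0 = 22, valid modulo lcm(42, 12) = 84: x ≡ 22 (mod 84).
Verify: 22 mod 14 = 8, 22 mod 21 = 1, 22 mod 12 = 10.

x ≡ 22 (mod 84).


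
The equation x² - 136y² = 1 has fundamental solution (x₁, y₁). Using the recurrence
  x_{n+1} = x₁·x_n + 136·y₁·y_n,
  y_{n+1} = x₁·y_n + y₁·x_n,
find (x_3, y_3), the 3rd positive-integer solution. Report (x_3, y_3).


Step 1: Find the fundamental solution (x₁, y₁) of x² - 136y² = 1.
  Expand √136 as a continued fraction. a₀ = ⌊√136⌋ = 11; iterate m_{k+1} = d_k·a_k − m_k, d_{k+1} = (136 − m_{k+1}²)/d_k, a_{k+1} = ⌊(a₀ + m_{k+1})/d_{k+1}⌋ (starting m₀ = 0, d₀ = 1), with convergents p_k = a_k·p_{k-1} + p_{k-2}, q_k = a_k·q_{k-1} + q_{k-2} (p₋₁ = 1, q₋₁ = 0):
  k = 0: a₀ = 11; p₀/q₀ = 11/1; p₀² − 136·q₀² = 121 − 136 = -15.
  k = 1: m = 11, d = 15, a = ⌊(11 + 11)/15⌋ = 1; p/q = (1·11 + 1)/(1·1 + 0) = 12/1; p² − 136·q² = 144 − 136 = 8.
  k = 2: m = 4, d = 8, a = ⌊(11 + 4)/8⌋ = 1; p/q = (1·12 + 11)/(1·1 + 1) = 23/2; p² − 136·q² = 529 − 544 = -15.
  k = 3: m = 4, d = 15, a = ⌊(11 + 4)/15⌋ = 1; p/q = (1·23 + 12)/(1·2 + 1) = 35/3; p² − 136·q² = 1225 − 1224 = 1.
  The first convergent with p² − 136·q² = 1 gives the fundamental solution (x₁, y₁) = (35, 3).
Step 2: Apply the recurrence (x_{n+1}, y_{n+1}) = (x₁x_n + 136y₁y_n, x₁y_n + y₁x_n) repeatedly.
  From (x_1, y_1) = (35, 3): x_2 = 35·35 + 136·3·3 = 2449; y_2 = 35·3 + 3·35 = 210.
  From (x_2, y_2) = (2449, 210): x_3 = 35·2449 + 136·3·210 = 171395; y_3 = 35·210 + 3·2449 = 14697.
Step 3: Verify x_3² - 136·y_3² = 29376246025 - 29376246024 = 1 (should be 1). ✓

(x_1, y_1) = (35, 3); (x_3, y_3) = (171395, 14697).


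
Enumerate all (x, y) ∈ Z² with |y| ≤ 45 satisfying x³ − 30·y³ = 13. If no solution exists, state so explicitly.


The equation is x³ - 30y³ = 13. For fixed y, x³ = 30·y³ + 13, so a solution requires the RHS to be a perfect cube.
Strategy: iterate y from -45 to 45, compute RHS = 30·y³ + 13, and check whether it is a (positive or negative) perfect cube.
Check small values of y:
  y = 0: RHS = 13 is not a perfect cube.
  y = 1: RHS = 43 is not a perfect cube.
  y = -1: RHS = -17 is not a perfect cube.
  y = 2: RHS = 253 is not a perfect cube.
  y = -2: RHS = -227 is not a perfect cube.
  y = 3: RHS = 823 is not a perfect cube.
  y = -3: RHS = -797 is not a perfect cube.
Continuing the search up to |y| = 45 finds no solutions either.
No (x, y) in the scanned range satisfies the equation.

No integer solutions with |y| ≤ 45.


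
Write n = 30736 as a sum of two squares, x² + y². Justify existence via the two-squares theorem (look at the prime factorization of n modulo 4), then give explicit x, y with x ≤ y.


Step 1: Factor n = 30736 = 2^4 · 17 · 113.
Step 2: Check the mod-4 condition on each prime factor: 2 = 2 (special); 17 ≡ 1 (mod 4), exponent 1; 113 ≡ 1 (mod 4), exponent 1.
All primes ≡ 3 (mod 4) appear to even exponent (or don't appear), so by the two-squares theorem n IS expressible as a sum of two squares.
Step 3: Build a representation. Group n = k² · m with k = 4 and m = 17 · 113 = 1921 (a product of primes ≡ 1 (mod 4)); a representation of m scales to one of n via (k·x)² + (k·y)² = k²(x² + y²). Each prime p ≡ 1 (mod 4) is itself a sum of two squares; find a² by testing p − a² for a perfect square:
  17: 17 − 1² = 16 = 4² ⇒ 17 = 1² + 4².
  113: 113 − 1² = 112, 113 − 2² = 109, 113 − 3² = 104, 113 − 4² = 97, 113 − 5² = 88, 113 − 6² = 77, 113 − 7² = 64 = 8² ⇒ 113 = 7² + 8².
  Combine using the Brahmagupta–Fibonacci identity (a² + b²)(c² + d²) = (ac − bd)² + (ad + bc)² = (ac + bd)² + (ad − bc)²:
  17 · 113 = 1921: from (1² + 4²)(7² + 8²), take (1·7 − 4·8, 1·8 + 4·7) = (7 − 32, 8 + 28) = (-25, 36); dropping signs (only squares matter) gives (25, 36); check 25² + 36² = 625 + 1296 = 1921 ✓.
  Scale by k = 4: (4·25, 4·36) = (100, 144).
Step 4: Order so x ≤ y and verify: 100² + 144² = 10000 + 20736 = 30736 = n. ✓

n = 30736 = 100² + 144² (one valid representation with x ≤ y).


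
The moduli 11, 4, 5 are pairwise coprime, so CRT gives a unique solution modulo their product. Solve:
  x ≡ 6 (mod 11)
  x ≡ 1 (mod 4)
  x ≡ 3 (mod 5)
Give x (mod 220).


Moduli 11, 4, 5 are pairwise coprime; by CRT there is a unique solution modulo M = 11 · 4 · 5 = 220.
Solve pairwise, accumulating the modulus:
  Start with x ≡ 6 (mod 11).
  Combine with x ≡ 1 (mod 4): since gcd(11, 4) = 1, we get a unique residue mod 44.
    Write x = 6 + 11·t and substitute into x ≡ 1 (mod 4): 11·t ≡ 1 − 6 = -5 (mod 4).
    Reduce coefficients mod 4: 3·t ≡ 3 (mod 4).
    The inverse of 3 mod 4 is 3 (since 3·3 = 9 = 2·4 + 1), so t ≡ 3·3 = 9 ≡ 1 (mod 4).
    Then x = 6 + 11·1 = 17, valid modulo lcm(11, 4) = 44: x ≡ 17 (mod 44).
  Combine with x ≡ 3 (mod 5): since gcd(44, 5) = 1, we get a unique residue mod 220.
    Write x = 17 + 44·t and substitute into x ≡ 3 (mod 5): 44·t ≡ 3 − 17 = -14 (mod 5).
    Reduce coefficients mod 5: 4·t ≡ 1 (mod 5).
    The inverse of 4 mod 5 is 4 (since 4·4 = 16 = 3·5 + 1), so t ≡ 4·1 = 4 ≡ 4 (mod 5).
    Then x = 17 + 44·4 = 193, valid modulo lcm(44, 5) = 220: x ≡ 193 (mod 220).
Verify: 193 mod 11 = 6 ✓, 193 mod 4 = 1 ✓, 193 mod 5 = 3 ✓.

x ≡ 193 (mod 220).


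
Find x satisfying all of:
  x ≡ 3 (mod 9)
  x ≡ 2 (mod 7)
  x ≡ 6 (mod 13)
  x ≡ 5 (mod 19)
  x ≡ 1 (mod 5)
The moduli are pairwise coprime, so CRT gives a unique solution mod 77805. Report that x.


Product of moduli M = 9 · 7 · 13 · 19 · 5 = 77805.
Merge one congruence at a time:
  Start: x ≡ 3 (mod 9).
  Combine with x ≡ 2 (mod 7); new modulus lcm = 63.
    Write x = 3 + 9·t and substitute into x ≡ 2 (mod 7): 9·t ≡ 2 − 3 = -1 (mod 7).
    Reduce coefficients mod 7: 2·t ≡ 6 (mod 7).
    The inverse of 2 mod 7 is 4 (since 2·4 = 8 = 1·7 + 1), so t ≡ 4·6 = 24 ≡ 3 (mod 7).
    Then x = 3 + 9·3 = 30, valid modulo lcm(9, 7) = 63: x ≡ 30 (mod 63).
  Combine with x ≡ 6 (mod 13); new modulus lcm = 819.
    Write x = 30 + 63·t and substitute into x ≡ 6 (mod 13): 63·t ≡ 6 − 30 = -24 (mod 13).
    Reduce coefficients mod 13: 11·t ≡ 2 (mod 13).
    The inverse of 11 mod 13 is 6 (since 11·6 = 66 = 5·13 + 1), so t ≡ 6·2 = 12 ≡ 12 (mod 13).
    Then x = 30 + 63·12 = 786, valid modulo lcm(63, 13) = 819: x ≡ 786 (mod 819).
  Combine with x ≡ 5 (mod 19); new modulus lcm = 15561.
    Write x = 786 + 819·t and substitute into x ≡ 5 (mod 19): 819·t ≡ 5 − 786 = -781 (mod 19).
    Reduce coefficients mod 19: 2·t ≡ 17 (mod 19).
    The inverse of 2 mod 19 is 10 (since 2·10 = 20 = 1·19 + 1), so t ≡ 10·17 = 170 ≡ 18 (mod 19).
    Then x = 786 + 819·18 = 15528, valid modulo lcm(819, 19) = 15561: x ≡ 15528 (mod 15561).
  Combine with x ≡ 1 (mod 5); new modulus lcm = 77805.
    Write x = 15528 + 15561·t and substitute into x ≡ 1 (mod 5): 15561·t ≡ 1 − 15528 = -15527 (mod 5).
    Reduce coefficients mod 5: 1·t ≡ 3 (mod 5).
    So t ≡ 3 (mod 5).
    Then x = 15528 + 15561·3 = 62211, valid modulo lcm(15561, 5) = 77805: x ≡ 62211 (mod 77805).
Verify against each original: 62211 mod 9 = 3, 62211 mod 7 = 2, 62211 mod 13 = 6, 62211 mod 19 = 5, 62211 mod 5 = 1.

x ≡ 62211 (mod 77805).
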